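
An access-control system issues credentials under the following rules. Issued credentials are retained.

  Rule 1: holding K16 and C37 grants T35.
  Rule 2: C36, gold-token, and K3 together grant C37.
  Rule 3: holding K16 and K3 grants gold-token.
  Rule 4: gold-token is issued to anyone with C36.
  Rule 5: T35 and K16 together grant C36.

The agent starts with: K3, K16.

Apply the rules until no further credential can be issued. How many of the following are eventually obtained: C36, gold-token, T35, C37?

1

Holding K16 and K3 grants gold-token (Rule 3).
C36 would need T35 and K16 (Rule 5), but T35 is never granted.
gold-token: reached.
T35 would need K16 and C37 (Rule 1), but C37 is never granted.
C37 would need C36, gold-token, and K3 (Rule 2), but C36 is never granted.
Reached: gold-token — 1 of the 4.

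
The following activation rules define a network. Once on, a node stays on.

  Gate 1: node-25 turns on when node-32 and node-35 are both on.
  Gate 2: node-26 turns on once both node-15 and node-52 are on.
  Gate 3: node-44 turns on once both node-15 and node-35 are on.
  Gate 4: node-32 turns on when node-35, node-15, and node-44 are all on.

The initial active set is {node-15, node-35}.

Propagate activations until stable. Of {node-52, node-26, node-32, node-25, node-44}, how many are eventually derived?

3

Gate 3: node-15 and node-35 on → node-44 on.
Gate 4: node-35, node-15, and node-44 on → node-32 on.
node-32 and node-35 are on, so node-25 turns on (Gate 1).
No rule produces node-52, and it is not given.
node-26 would need node-15 and node-52 (Gate 2), but node-52 never turns on.
node-32: reached.
node-25: reached.
node-44: reached.
Reached: node-32, node-25, and node-44 — 3 of the 5.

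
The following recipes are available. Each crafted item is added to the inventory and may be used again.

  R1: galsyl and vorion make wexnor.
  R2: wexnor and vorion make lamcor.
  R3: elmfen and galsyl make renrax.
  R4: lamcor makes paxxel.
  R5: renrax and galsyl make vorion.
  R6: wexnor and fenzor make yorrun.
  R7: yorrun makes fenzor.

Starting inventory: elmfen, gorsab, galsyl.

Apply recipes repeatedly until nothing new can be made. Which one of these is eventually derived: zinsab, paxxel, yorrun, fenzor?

paxxel

elmfen and galsyl → renrax (R3).
renrax and galsyl → vorion (R5).
Using R1, galsyl and vorion make wexnor.
wexnor and vorion → lamcor (R2).
Using R4, lamcor makes paxxel.
fenzor would need yorrun (R7), but yorrun is never obtained. No rule produces zinsab, and it is not given. yorrun would need wexnor and fenzor (R6), but fenzor is never obtained.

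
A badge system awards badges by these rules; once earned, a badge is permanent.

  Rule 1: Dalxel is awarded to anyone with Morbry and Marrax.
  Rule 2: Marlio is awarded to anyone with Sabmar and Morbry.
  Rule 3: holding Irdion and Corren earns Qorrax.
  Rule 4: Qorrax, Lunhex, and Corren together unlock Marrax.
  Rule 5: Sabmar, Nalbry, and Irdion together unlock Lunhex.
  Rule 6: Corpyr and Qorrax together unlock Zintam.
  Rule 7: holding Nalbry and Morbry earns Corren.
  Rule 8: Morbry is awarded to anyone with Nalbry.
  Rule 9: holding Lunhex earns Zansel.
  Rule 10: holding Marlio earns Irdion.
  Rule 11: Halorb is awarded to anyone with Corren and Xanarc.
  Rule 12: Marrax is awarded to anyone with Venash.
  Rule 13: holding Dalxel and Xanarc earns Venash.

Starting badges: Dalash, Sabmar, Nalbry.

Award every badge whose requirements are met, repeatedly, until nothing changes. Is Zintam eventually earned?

No

Zintam would need Corpyr and Qorrax (Rule 6), but Corpyr is never earned.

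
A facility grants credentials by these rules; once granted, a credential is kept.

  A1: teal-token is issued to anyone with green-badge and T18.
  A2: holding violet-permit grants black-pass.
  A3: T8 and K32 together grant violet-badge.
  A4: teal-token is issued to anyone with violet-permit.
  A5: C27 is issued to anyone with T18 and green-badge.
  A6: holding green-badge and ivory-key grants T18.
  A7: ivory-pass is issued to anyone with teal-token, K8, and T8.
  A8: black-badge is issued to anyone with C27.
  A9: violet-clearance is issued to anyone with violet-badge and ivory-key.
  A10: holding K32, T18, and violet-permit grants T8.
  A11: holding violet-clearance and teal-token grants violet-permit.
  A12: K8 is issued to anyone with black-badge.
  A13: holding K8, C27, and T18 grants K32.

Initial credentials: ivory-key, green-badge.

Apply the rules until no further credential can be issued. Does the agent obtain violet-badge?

violet-badge would need T8 and K32 (A3), but T8 is never granted.

No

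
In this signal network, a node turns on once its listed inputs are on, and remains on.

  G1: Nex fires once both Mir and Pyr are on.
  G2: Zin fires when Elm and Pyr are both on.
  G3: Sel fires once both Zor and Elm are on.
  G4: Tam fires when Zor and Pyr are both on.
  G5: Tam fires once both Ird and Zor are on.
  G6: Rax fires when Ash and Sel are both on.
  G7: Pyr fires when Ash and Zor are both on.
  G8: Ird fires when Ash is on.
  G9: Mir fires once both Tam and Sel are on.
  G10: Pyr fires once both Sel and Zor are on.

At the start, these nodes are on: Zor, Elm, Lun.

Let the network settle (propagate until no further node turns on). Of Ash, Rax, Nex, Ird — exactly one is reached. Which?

Nex

Zor and Elm are on, so Sel fires (G3).
G10: Sel and Zor on → Pyr on.
G4: Zor and Pyr on → Tam on.
Tam and Sel are on, so Mir fires (G9).
G1: Mir and Pyr on → Nex on.
Ird would need Ash (G8), but Ash never turns on. No rule produces Ash, and it is not given. Rax would need Ash and Sel (G6), but Ash never turns on.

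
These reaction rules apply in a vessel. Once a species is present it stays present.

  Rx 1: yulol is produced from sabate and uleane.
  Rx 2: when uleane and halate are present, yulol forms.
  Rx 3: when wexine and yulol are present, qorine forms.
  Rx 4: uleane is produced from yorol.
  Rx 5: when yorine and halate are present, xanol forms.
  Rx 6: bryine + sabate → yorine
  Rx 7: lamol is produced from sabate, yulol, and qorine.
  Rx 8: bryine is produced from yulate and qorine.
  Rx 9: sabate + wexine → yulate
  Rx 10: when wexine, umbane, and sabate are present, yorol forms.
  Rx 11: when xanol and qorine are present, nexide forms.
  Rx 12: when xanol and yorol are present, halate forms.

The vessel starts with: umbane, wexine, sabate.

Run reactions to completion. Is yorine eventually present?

Yes

wexine, umbane, and sabate present → yorol forms (Rx 10).
sabate and wexine present → yulate forms (Rx 9).
yorol present → uleane forms (Rx 4).
sabate and uleane present → yulol forms (Rx 1).
wexine and yulol present → qorine forms (Rx 3).
yulate and qorine present → bryine forms (Rx 8).
bryine and sabate present → yorine forms (Rx 6).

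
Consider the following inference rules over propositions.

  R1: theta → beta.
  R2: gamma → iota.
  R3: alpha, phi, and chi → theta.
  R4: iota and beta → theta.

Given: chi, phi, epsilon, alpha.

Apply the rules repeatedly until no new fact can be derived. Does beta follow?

alpha, phi, and chi hold, so theta follows (R3).
From theta, R1 gives beta.

Yes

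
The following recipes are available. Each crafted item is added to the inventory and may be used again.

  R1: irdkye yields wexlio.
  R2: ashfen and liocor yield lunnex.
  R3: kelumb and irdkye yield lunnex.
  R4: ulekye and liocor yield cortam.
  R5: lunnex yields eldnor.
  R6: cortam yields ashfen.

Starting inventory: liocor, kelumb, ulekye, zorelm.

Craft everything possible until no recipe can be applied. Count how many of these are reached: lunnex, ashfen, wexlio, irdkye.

2

ulekye and liocor → cortam (R4).
Using R6, cortam makes ashfen.
ashfen and liocor → lunnex (R2).
lunnex: reached.
ashfen: reached.
wexlio would need irdkye (R1), but irdkye is never obtained.
No rule produces irdkye, and it is not given.
Reached: lunnex and ashfen — 2 of the 4.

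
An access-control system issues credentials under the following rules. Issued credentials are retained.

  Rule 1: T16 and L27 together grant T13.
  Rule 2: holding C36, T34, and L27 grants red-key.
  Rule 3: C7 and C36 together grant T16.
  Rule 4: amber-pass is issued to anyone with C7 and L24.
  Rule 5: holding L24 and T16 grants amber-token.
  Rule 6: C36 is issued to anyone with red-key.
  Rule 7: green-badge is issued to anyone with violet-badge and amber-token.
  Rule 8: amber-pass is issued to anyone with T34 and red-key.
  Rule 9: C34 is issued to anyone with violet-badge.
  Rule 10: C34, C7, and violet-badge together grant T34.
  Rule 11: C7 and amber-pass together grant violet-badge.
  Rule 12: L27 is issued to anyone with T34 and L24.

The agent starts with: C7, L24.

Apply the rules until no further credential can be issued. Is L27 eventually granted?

Yes

Holding C7 and L24 grants amber-pass (Rule 4).
Holding C7 and amber-pass grants violet-badge (Rule 11).
Holding violet-badge grants C34 (Rule 9).
Holding C34, C7, and violet-badge grants T34 (Rule 10).
Holding T34 and L24 grants L27 (Rule 12).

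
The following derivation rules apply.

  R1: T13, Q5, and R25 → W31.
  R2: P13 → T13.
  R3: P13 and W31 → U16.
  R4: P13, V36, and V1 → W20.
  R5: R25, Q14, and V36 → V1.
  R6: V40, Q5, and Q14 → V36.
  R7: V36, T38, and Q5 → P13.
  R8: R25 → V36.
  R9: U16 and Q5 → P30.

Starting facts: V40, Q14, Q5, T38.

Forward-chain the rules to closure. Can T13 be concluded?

V40, Q5, and Q14 hold, so V36 follows (R6).
From V36, T38, and Q5, R7 gives P13.
P13 holds, so T13 follows (R2).

Yes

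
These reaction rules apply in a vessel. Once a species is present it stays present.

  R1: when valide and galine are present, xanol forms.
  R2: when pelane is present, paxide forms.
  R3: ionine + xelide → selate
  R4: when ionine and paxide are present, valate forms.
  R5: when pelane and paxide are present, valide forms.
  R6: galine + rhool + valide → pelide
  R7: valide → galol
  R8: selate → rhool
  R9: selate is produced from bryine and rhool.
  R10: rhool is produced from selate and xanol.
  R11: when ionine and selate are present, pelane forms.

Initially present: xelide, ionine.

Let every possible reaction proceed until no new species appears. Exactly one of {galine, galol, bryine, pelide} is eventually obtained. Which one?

galol

ionine and xelide present → selate forms (R3).
ionine and selate present → pelane forms (R11).
pelane present → paxide forms (R2).
pelane and paxide present → valide forms (R5).
valide present → galol forms (R7).
No rule produces bryine, and it is not given. No rule produces galine, and it is not given. pelide would need galine, rhool, and valide (R6), but galine never forms.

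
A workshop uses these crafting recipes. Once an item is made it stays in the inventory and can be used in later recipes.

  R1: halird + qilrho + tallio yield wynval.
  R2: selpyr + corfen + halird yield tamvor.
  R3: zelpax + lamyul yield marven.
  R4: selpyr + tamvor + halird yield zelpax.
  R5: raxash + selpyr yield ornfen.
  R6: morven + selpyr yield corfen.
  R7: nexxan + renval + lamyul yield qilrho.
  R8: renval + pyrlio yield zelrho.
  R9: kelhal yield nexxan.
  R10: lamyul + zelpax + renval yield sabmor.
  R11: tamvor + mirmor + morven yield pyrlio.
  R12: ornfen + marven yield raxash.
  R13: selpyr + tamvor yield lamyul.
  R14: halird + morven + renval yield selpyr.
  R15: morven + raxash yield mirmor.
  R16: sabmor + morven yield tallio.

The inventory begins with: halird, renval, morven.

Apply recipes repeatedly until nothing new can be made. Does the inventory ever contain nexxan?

No

nexxan would need kelhal (R9), but kelhal is never obtained.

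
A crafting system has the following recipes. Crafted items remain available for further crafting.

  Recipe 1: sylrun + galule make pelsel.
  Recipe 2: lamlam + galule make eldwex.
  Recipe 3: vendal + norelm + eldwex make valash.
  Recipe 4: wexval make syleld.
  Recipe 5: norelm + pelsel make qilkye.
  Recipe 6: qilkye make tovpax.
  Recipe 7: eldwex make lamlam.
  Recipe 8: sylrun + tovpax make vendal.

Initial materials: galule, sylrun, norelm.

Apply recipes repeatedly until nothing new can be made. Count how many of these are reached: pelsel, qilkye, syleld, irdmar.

2

Using Recipe 1, sylrun and galule make pelsel.
Using Recipe 5, norelm and pelsel make qilkye.
pelsel: reached.
qilkye: reached.
syleld would need wexval (Recipe 4), but wexval is never obtained.
No rule produces irdmar, and it is not given.
Reached: pelsel and qilkye — 2 of the 4.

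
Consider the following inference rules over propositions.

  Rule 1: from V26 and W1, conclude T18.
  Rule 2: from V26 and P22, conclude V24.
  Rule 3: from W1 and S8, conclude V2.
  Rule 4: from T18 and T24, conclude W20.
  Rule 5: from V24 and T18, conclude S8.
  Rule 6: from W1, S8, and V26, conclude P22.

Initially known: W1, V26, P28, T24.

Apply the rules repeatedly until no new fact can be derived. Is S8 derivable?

No

S8 would need V24 and T18 (Rule 5), but V24 is never established.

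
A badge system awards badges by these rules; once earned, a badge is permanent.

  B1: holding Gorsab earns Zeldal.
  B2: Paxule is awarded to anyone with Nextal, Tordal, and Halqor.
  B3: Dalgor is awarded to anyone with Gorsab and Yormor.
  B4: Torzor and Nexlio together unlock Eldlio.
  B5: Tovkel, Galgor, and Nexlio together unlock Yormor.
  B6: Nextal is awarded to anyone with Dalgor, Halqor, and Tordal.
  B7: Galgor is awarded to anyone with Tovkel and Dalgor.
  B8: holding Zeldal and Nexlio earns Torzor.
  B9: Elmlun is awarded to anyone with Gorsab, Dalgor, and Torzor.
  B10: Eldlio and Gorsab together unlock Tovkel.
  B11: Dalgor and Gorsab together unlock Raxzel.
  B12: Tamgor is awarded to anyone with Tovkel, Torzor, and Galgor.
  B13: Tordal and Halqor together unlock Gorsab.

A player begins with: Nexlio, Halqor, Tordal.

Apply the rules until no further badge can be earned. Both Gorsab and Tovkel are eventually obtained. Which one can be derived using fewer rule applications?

Gorsab

Gorsab: With Tordal and Halqor, Gorsab is earned (B13). [1 rule application]
Tovkel: With Tordal and Halqor, Gorsab is earned (B13). With Gorsab, Zeldal is earned (B1). With Zeldal and Nexlio, Torzor is earned (B8). With Torzor and Nexlio, Eldlio is earned (B4). With Eldlio and Gorsab, Tovkel is earned (B10). [5 rule applications]
Gorsab needs fewer.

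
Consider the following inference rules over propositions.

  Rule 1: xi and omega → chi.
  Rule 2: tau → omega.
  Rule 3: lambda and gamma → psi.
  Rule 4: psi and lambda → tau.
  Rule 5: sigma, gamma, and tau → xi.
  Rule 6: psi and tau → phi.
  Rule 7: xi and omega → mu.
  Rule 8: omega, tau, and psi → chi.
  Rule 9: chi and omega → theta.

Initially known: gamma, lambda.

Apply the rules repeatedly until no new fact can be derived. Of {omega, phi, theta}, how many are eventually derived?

From lambda and gamma, Rule 3 gives psi.
From psi and lambda, Rule 4 gives tau.
From psi and tau, Rule 6 gives phi.
From tau, Rule 2 gives omega.
omega, tau, and psi hold, so chi follows (Rule 8).
From chi and omega, Rule 9 gives theta.
omega: reached.
phi: reached.
theta: reached.
All 3 are reached.

3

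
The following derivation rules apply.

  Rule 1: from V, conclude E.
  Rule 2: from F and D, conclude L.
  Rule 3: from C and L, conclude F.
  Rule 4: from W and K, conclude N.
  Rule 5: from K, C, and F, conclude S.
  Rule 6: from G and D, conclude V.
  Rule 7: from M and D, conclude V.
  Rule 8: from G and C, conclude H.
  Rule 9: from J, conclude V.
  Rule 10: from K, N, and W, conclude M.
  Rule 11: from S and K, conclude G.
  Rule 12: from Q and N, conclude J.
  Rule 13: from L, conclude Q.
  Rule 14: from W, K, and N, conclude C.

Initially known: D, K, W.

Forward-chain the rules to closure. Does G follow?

G would need S and K (Rule 11), but S is never established.

No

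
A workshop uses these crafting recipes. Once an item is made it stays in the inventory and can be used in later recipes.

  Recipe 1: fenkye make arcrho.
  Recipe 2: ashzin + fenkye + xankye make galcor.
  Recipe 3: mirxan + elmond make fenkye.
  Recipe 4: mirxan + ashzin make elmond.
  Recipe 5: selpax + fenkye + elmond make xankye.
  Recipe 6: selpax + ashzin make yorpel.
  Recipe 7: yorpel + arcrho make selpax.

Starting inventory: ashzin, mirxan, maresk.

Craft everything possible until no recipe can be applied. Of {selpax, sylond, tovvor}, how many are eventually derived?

0

selpax would need yorpel and arcrho (Recipe 7), but yorpel is never obtained.
No rule produces sylond, and it is not given.
No rule produces tovvor, and it is not given.
None of the 3 are reached.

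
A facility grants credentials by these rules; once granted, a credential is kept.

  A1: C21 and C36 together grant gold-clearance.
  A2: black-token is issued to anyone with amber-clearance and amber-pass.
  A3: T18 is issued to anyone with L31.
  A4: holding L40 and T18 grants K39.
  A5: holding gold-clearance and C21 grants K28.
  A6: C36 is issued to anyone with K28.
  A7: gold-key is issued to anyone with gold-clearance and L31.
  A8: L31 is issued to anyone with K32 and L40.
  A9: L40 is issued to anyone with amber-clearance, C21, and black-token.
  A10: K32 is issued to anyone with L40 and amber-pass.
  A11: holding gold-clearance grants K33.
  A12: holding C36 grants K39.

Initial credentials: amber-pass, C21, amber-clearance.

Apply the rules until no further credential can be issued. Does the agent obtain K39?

Yes

Holding amber-clearance and amber-pass grants black-token (A2).
Holding amber-clearance, C21, and black-token grants L40 (A9).
Holding L40 and amber-pass grants K32 (A10).
Holding K32 and L40 grants L31 (A8).
Holding L31 grants T18 (A3).
Holding L40 and T18 grants K39 (A4).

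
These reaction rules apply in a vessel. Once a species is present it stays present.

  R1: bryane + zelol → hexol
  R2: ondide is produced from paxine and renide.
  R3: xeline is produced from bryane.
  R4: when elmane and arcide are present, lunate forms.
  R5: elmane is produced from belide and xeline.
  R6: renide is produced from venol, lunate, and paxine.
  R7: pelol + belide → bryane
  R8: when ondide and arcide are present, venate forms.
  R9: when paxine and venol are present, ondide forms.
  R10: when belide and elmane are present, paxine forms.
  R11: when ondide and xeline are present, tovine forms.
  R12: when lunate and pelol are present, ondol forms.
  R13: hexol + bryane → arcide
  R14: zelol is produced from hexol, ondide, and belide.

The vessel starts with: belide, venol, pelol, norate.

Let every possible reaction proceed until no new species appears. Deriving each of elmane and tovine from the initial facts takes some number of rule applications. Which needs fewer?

elmane: pelol and belide present → bryane forms (R7). bryane present → xeline forms (R3). belide and xeline present → elmane forms (R5). [3 rule applications]
tovine: pelol and belide present → bryane forms (R7). bryane present → xeline forms (R3). belide and xeline present → elmane forms (R5). belide and elmane present → paxine forms (R10). paxine and venol present → ondide forms (R9). ondide and xeline present → tovine forms (R11). [6 rule applications]
elmane needs fewer.

elmane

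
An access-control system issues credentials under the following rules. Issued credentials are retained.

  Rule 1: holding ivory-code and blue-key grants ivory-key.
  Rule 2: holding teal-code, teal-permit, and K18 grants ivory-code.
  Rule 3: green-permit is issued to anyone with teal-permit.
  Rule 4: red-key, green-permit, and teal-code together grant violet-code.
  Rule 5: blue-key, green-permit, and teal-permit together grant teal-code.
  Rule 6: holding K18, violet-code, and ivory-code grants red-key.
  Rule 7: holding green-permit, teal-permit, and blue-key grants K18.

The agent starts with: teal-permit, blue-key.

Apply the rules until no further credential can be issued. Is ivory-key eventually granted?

Yes

Holding teal-permit grants green-permit (Rule 3).
Holding blue-key, green-permit, and teal-permit grants teal-code (Rule 5).
Holding green-permit, teal-permit, and blue-key grants K18 (Rule 7).
Holding teal-code, teal-permit, and K18 grants ivory-code (Rule 2).
Holding ivory-code and blue-key grants ivory-key (Rule 1).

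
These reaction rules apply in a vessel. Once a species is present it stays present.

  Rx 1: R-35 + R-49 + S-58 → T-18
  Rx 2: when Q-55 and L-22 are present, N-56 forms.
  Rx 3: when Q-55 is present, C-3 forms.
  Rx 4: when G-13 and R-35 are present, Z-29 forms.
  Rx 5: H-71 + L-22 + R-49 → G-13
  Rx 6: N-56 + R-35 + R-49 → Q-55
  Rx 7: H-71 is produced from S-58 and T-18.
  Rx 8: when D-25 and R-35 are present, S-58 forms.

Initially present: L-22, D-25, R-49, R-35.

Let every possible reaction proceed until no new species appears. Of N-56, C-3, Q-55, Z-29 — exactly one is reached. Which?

D-25 and R-35 present → S-58 forms (Rx 8).
R-35, R-49, and S-58 present → T-18 forms (Rx 1).
S-58 and T-18 present → H-71 forms (Rx 7).
H-71, L-22, and R-49 present → G-13 forms (Rx 5).
G-13 and R-35 present → Z-29 forms (Rx 4).
C-3 would need Q-55 (Rx 3), but Q-55 never forms. Q-55 would need N-56, R-35, and R-49 (Rx 6), but N-56 never forms. N-56 would need Q-55 and L-22 (Rx 2), but Q-55 never forms.

Z-29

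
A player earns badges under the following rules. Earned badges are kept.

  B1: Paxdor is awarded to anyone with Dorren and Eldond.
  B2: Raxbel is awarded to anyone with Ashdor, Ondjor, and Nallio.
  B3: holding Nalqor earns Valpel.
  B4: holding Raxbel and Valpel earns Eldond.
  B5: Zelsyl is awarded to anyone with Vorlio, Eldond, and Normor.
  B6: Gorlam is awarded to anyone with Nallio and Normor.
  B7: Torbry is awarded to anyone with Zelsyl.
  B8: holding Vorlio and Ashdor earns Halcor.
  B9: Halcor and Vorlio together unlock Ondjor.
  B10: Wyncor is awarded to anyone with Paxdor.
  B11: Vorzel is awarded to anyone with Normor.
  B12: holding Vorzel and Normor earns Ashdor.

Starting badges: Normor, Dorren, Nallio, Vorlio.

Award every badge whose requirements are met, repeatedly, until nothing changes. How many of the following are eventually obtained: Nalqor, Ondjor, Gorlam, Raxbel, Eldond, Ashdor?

With Nallio and Normor, Gorlam is earned (B6).
With Normor, Vorzel is earned (B11).
With Vorzel and Normor, Ashdor is earned (B12).
With Vorlio and Ashdor, Halcor is earned (B8).
With Halcor and Vorlio, Ondjor is earned (B9).
With Ashdor, Ondjor, and Nallio, Raxbel is earned (B2).
No rule produces Nalqor, and it is not given.
Ondjor: reached.
Gorlam: reached.
Raxbel: reached.
Eldond would need Raxbel and Valpel (B4), but Valpel is never earned.
Ashdor: reached.
Reached: Ondjor, Gorlam, Raxbel, and Ashdor — 4 of the 6.

4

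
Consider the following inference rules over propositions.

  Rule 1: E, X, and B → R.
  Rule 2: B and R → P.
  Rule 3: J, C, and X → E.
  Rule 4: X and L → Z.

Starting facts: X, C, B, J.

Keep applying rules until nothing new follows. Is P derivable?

J, C, and X hold, so E follows (Rule 3).
E, X, and B hold, so R follows (Rule 1).
From B and R, Rule 2 gives P.

Yes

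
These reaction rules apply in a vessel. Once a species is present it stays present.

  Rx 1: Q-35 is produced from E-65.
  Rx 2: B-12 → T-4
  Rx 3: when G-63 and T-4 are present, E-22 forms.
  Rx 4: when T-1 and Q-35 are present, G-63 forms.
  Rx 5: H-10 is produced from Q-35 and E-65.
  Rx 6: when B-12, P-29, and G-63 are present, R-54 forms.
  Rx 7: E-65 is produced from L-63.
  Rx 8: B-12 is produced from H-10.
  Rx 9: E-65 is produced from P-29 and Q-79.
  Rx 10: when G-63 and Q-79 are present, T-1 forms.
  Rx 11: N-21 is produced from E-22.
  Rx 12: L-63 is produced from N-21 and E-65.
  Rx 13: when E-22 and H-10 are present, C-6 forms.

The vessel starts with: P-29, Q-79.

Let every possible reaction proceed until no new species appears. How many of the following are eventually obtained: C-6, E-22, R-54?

C-6 would need E-22 and H-10 (Rx 13), but E-22 never forms.
E-22 would need G-63 and T-4 (Rx 3), but G-63 never forms.
R-54 would need B-12, P-29, and G-63 (Rx 6), but G-63 never forms.
None of the 3 are reached.

0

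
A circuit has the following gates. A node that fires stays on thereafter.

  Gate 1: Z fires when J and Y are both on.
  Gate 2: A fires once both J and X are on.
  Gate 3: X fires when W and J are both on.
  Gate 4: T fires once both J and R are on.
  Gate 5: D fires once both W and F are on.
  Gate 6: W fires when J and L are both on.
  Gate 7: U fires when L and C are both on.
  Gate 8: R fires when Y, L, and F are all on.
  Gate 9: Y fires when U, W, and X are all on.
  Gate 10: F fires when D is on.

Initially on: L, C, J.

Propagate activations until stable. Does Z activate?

L and C are on, so U fires (Gate 7).
J and L are on, so W fires (Gate 6).
W and J are on, so X fires (Gate 3).
Gate 9: U, W, and X on → Y on.
J and Y are on, so Z fires (Gate 1).

Yes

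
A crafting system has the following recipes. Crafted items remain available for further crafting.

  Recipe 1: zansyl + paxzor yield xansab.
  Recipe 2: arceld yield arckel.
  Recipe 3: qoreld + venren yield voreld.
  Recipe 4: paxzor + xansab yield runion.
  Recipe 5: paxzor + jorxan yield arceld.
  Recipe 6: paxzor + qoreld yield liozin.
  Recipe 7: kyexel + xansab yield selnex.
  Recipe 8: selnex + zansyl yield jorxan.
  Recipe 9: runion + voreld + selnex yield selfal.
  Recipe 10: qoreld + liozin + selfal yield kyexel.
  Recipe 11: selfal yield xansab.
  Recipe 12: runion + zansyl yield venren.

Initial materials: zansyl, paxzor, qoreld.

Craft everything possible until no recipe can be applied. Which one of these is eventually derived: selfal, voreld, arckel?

voreld

zansyl + paxzor → xansab (Recipe 1).
Using Recipe 4, paxzor and xansab make runion.
runion + zansyl → venren (Recipe 12).
Using Recipe 3, qoreld and venren make voreld.
arckel would need arceld (Recipe 2), but arceld is never obtained. selfal would need runion, voreld, and selnex (Recipe 9), but selnex is never obtained.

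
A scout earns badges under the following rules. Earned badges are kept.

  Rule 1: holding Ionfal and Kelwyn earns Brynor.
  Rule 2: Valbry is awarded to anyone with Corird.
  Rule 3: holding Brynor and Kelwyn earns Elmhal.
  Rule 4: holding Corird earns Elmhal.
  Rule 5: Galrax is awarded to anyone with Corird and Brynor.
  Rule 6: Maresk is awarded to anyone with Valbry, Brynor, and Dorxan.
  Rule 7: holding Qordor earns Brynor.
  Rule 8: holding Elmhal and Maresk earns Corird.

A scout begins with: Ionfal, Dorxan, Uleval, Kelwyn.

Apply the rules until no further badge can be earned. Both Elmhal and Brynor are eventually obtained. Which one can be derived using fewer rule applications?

Brynor

Brynor: With Ionfal and Kelwyn, Brynor is earned (Rule 1). [1 rule application]
Elmhal: With Ionfal and Kelwyn, Brynor is earned (Rule 1). With Brynor and Kelwyn, Elmhal is earned (Rule 3). [2 rule applications]
Brynor needs fewer.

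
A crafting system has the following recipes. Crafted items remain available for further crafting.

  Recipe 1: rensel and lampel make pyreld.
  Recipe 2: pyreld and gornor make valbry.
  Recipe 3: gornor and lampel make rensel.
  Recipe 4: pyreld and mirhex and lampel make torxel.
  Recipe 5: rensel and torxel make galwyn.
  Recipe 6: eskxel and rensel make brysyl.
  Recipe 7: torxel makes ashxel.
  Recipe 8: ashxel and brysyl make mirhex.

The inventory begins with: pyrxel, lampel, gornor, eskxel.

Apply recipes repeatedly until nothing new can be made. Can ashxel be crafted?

No

ashxel would need torxel (Recipe 7), but torxel is never obtained.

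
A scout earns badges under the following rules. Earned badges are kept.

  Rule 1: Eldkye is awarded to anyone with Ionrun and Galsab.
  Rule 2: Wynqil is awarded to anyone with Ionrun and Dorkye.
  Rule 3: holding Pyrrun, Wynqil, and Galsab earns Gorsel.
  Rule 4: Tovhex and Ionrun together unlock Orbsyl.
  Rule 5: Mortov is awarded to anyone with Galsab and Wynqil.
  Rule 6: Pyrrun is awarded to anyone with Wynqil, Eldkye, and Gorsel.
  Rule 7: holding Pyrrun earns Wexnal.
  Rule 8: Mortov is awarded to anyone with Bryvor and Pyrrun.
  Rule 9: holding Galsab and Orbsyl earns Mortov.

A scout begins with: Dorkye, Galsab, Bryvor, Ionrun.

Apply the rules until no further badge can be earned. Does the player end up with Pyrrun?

Pyrrun would need Wynqil, Eldkye, and Gorsel (Rule 6), but Gorsel is never earned.

No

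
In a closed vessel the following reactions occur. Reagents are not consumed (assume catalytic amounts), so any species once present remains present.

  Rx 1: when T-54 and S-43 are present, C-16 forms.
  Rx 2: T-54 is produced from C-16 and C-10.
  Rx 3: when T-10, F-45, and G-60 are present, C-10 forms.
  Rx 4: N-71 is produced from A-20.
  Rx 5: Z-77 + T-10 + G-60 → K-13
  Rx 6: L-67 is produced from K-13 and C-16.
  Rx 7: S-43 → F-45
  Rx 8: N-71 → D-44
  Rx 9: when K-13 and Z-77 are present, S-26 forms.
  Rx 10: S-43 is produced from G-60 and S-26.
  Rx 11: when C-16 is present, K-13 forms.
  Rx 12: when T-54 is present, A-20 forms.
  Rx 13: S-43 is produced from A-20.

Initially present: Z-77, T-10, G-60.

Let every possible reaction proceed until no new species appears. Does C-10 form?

Yes

Z-77, T-10, and G-60 present → K-13 forms (Rx 5).
K-13 and Z-77 present → S-26 forms (Rx 9).
G-60 and S-26 present → S-43 forms (Rx 10).
S-43 present → F-45 forms (Rx 7).
T-10, F-45, and G-60 present → C-10 forms (Rx 3).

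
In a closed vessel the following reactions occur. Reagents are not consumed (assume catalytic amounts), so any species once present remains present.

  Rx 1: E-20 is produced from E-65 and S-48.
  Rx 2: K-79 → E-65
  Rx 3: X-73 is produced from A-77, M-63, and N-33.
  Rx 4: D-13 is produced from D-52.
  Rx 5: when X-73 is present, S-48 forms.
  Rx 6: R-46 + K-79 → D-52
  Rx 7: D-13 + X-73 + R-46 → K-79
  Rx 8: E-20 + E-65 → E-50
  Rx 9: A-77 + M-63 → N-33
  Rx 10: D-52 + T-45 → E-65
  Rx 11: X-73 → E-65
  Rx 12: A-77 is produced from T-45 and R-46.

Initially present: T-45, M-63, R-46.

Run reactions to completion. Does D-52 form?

D-52 would need R-46 and K-79 (Rx 6), but K-79 never forms.

No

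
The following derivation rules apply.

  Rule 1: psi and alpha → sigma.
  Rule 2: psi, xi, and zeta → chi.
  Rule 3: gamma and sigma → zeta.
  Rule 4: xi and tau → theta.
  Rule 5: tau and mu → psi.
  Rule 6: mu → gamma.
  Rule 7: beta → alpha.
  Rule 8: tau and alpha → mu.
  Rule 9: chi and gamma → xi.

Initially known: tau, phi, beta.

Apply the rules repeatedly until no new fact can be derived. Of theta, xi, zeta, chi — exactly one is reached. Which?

beta holds, so alpha follows (Rule 7).
tau and alpha hold, so mu follows (Rule 8).
From mu, Rule 6 gives gamma.
From tau and mu, Rule 5 gives psi.
psi and alpha hold, so sigma follows (Rule 1).
From gamma and sigma, Rule 3 gives zeta.
chi would need psi, xi, and zeta (Rule 2), but xi is never established. theta would need xi and tau (Rule 4), but xi is never established. xi would need chi and gamma (Rule 9), but chi is never established.

zeta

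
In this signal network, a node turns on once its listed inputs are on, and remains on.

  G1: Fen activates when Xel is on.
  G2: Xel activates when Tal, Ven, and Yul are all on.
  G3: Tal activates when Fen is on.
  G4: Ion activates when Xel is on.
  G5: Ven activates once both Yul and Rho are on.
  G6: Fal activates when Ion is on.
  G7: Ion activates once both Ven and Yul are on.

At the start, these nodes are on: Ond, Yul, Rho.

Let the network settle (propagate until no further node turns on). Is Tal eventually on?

Tal would need Fen (G3), but Fen never turns on.

No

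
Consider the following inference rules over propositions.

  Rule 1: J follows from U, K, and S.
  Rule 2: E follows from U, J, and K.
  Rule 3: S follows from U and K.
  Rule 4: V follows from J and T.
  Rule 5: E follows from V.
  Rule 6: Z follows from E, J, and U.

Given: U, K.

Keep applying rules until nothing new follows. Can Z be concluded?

From U and K, Rule 3 gives S.
U, K, and S hold, so J follows (Rule 1).
From U, J, and K, Rule 2 gives E.
E, J, and U hold, so Z follows (Rule 6).

Yes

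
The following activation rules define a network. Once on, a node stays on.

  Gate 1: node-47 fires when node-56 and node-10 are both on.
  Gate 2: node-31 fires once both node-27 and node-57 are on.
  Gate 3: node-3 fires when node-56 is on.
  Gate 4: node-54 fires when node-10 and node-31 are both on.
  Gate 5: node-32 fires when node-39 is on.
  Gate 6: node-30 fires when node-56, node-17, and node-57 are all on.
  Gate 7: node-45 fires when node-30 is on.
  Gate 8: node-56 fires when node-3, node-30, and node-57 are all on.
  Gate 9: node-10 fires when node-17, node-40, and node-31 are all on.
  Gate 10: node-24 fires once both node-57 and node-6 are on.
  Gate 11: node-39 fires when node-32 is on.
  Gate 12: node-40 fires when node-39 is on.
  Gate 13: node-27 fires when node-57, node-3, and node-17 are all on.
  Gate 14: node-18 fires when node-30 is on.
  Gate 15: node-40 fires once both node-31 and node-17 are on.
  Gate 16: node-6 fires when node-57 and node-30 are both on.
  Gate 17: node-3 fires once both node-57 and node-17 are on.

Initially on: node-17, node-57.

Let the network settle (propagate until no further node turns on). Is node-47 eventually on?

No

node-47 would need node-56 and node-10 (Gate 1), but node-56 never turns on.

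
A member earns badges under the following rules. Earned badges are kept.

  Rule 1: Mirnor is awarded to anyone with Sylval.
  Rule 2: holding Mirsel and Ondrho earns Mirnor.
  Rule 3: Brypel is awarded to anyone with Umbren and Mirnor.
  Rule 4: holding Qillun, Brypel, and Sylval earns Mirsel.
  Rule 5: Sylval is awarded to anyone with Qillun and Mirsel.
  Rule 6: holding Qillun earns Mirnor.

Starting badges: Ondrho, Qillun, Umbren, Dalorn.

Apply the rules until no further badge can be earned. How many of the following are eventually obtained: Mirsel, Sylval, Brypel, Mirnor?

2

With Qillun, Mirnor is earned (Rule 6).
With Umbren and Mirnor, Brypel is earned (Rule 3).
Mirsel would need Qillun, Brypel, and Sylval (Rule 4), but Sylval is never earned.
Sylval would need Qillun and Mirsel (Rule 5), but Mirsel is never earned.
Brypel: reached.
Mirnor: reached.
Reached: Brypel and Mirnor — 2 of the 4.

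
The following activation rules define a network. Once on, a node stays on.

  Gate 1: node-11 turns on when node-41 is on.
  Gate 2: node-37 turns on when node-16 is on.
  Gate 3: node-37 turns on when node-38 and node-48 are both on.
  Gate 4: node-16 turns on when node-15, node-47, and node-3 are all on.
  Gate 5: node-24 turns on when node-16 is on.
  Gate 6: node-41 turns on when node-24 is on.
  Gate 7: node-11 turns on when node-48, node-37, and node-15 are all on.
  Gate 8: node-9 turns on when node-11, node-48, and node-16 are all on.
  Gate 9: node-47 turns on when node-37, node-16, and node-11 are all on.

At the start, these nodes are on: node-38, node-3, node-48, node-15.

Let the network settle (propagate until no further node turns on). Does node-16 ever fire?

node-16 would need node-15, node-47, and node-3 (Gate 4), but node-47 never turns on.

No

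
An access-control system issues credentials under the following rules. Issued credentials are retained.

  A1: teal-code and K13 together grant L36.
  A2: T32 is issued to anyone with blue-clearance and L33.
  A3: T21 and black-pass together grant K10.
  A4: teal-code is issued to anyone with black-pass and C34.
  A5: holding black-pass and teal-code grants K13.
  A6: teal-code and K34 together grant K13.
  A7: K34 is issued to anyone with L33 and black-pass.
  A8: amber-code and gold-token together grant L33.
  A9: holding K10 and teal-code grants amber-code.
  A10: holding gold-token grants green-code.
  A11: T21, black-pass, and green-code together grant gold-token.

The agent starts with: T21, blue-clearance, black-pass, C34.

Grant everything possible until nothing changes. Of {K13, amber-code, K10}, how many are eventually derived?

3

Holding T21 and black-pass grants K10 (A3).
Holding black-pass and C34 grants teal-code (A4).
Holding black-pass and teal-code grants K13 (A5).
Holding K10 and teal-code grants amber-code (A9).
K13: reached.
amber-code: reached.
K10: reached.
All 3 are reached.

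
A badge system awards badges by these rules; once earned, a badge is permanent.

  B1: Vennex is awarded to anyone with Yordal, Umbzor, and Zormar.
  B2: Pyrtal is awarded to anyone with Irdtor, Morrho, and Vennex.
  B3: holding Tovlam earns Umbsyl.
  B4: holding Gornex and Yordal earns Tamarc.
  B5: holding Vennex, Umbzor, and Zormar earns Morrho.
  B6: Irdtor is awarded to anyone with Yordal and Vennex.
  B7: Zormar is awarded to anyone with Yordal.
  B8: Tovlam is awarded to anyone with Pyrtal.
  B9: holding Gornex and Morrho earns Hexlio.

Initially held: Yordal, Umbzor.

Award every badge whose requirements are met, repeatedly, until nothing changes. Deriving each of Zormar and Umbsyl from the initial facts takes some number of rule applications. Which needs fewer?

Zormar: With Yordal, Zormar is earned (B7). [1 rule application]
Umbsyl: With Yordal, Zormar is earned (B7). With Yordal, Umbzor, and Zormar, Vennex is earned (B1). With Vennex, Umbzor, and Zormar, Morrho is earned (B5). With Yordal and Vennex, Irdtor is earned (B6). With Irdtor, Morrho, and Vennex, Pyrtal is earned (B2). With Pyrtal, Tovlam is earned (B8). With Tovlam, Umbsyl is earned (B3). [7 rule applications]
Zormar needs fewer.

Zormar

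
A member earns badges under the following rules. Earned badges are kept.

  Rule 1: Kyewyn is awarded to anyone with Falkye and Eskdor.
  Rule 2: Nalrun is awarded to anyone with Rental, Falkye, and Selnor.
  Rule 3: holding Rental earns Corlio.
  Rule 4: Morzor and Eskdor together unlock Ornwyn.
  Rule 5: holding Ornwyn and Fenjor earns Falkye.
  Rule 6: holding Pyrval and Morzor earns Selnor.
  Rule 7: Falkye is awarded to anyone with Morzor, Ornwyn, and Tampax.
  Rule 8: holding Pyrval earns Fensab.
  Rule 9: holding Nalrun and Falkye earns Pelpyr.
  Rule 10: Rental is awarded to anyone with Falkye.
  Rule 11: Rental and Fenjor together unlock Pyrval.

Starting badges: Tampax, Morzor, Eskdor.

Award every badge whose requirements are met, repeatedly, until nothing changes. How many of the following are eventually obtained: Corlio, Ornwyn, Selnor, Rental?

With Morzor and Eskdor, Ornwyn is earned (Rule 4).
With Morzor, Ornwyn, and Tampax, Falkye is earned (Rule 7).
With Falkye, Rental is earned (Rule 10).
With Rental, Corlio is earned (Rule 3).
Corlio: reached.
Ornwyn: reached.
Selnor would need Pyrval and Morzor (Rule 6), but Pyrval is never earned.
Rental: reached.
Reached: Corlio, Ornwyn, and Rental — 3 of the 4.

3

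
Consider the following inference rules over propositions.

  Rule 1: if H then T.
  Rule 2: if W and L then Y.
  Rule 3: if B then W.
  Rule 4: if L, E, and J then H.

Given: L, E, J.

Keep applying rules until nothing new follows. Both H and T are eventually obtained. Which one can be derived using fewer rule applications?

H: From L, E, and J, Rule 4 gives H. [1 rule application]
T: From L, E, and J, Rule 4 gives H. H holds, so T follows (Rule 1). [2 rule applications]
H needs fewer.

H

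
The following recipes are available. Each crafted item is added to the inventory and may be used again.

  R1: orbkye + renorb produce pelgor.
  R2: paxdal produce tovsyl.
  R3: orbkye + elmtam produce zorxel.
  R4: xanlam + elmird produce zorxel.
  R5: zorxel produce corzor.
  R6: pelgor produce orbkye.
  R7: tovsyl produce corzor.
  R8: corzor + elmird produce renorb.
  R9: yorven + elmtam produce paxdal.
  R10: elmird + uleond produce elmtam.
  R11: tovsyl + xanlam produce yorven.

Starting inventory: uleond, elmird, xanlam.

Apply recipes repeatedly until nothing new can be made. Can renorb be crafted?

xanlam + elmird → zorxel (R4).
zorxel → corzor (R5).
Using R8, corzor and elmird make renorb.

Yes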